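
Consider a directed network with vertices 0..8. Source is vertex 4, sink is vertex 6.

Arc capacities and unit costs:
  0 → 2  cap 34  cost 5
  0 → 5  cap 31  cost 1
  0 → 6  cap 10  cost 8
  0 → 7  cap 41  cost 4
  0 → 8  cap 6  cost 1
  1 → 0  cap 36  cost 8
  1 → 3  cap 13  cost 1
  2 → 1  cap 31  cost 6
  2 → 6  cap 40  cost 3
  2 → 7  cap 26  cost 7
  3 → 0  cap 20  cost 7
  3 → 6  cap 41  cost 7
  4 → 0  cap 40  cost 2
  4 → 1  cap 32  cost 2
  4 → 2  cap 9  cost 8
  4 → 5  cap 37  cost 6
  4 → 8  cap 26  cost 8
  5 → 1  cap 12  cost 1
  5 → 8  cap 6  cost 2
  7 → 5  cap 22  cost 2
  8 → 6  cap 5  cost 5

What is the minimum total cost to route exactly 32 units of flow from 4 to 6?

shortest-cost path #1: 4→0→8→6 push 5 @ unit cost 8 (adds 40)
shortest-cost path #2: 4→0→6 push 10 @ unit cost 10 (adds 100)
shortest-cost path #3: 4→0→2→6 push 17 @ unit cost 10 (adds 170)
total cost = 310

Minimum cost for 32 units: 310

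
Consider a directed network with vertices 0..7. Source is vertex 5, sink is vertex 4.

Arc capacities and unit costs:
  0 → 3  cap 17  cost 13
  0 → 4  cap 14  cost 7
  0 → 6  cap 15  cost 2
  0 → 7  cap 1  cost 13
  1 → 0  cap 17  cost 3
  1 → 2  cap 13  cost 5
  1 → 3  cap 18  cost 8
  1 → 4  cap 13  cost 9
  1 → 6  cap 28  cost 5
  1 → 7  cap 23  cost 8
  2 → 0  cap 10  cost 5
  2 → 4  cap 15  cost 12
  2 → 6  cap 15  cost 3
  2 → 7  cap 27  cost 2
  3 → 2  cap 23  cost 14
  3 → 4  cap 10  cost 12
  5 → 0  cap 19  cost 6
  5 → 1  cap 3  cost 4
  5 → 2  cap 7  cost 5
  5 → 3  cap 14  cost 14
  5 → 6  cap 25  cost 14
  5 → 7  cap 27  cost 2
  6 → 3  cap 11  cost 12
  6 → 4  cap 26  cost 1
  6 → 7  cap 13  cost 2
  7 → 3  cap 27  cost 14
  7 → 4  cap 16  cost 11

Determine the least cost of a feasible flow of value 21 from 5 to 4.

Minimum cost for 21 units: 189

shortest-cost path #1: 5→0→6→4 push 15 @ unit cost 9 (adds 135)
shortest-cost path #2: 5→2→6→4 push 6 @ unit cost 9 (adds 54)
total cost = 189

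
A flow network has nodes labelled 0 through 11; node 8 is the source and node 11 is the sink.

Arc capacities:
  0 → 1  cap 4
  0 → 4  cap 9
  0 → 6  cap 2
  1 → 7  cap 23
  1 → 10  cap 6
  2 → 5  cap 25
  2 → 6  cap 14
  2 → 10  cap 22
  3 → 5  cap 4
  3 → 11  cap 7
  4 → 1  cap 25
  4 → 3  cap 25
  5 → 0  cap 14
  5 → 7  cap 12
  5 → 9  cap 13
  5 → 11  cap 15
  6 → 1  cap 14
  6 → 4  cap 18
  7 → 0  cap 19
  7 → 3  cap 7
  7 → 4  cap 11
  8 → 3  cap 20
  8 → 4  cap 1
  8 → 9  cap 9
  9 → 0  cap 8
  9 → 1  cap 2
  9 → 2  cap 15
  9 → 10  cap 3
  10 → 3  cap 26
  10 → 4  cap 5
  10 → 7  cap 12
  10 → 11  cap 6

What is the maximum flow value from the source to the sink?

Maximum flow value: 21

augment #1: 8→3→11 bottleneck 7, total now 7
augment #2: 8→3→5→11 bottleneck 4, total now 11
augment #3: 8→9→10→11 bottleneck 3, total now 14
augment #4: 8→4→1→10→11 bottleneck 1, total now 15
augment #5: 8→9→1→10→11 bottleneck 2, total now 17
augment #6: 8→9→2→5→11 bottleneck 4, total now 21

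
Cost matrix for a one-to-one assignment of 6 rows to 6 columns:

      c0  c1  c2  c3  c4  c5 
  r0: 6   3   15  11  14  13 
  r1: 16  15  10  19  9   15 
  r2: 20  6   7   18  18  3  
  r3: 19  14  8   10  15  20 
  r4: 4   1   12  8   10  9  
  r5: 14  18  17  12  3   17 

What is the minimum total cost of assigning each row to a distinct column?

Minimum assignment cost: 33

one of 2 optimal assignments: row0→col0 (cost 6), row1→col2 (cost 10), row2→col5 (cost 3), row3→col3 (cost 10), row4→col1 (cost 1), row5→col4 (cost 3)
total = 6 + 10 + 3 + 10 + 1 + 3 = 33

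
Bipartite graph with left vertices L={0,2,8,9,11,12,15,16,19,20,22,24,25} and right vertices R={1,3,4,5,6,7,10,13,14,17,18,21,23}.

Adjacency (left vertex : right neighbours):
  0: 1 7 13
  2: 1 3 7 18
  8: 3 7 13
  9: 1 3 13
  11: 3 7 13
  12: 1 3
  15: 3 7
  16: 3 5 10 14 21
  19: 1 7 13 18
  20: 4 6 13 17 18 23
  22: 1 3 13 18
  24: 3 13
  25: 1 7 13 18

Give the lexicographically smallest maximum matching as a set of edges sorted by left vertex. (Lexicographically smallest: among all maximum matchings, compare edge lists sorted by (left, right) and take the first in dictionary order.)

Lex-smallest maximum matching: {(0,1), (2,3), (8,7), (9,13), (16,5), (19,18), (20,4)}

|M| = 7 (so the lex-smallest maximum matching has 7 edges)
process left vertices in ascending order; for each, take the smallest-labelled available neighbour that still permits 7 edges overall, or leave it unmatched if none does
lex-smallest matching: {0-1, 2-3, 8-7, 9-13, 16-5, 19-18, 20-4}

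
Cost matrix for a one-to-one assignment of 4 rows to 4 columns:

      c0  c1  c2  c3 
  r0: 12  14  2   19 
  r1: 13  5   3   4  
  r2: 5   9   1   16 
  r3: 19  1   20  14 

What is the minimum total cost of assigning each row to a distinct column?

optimal assignment: row0→col2 (cost 2), row1→col3 (cost 4), row2→col0 (cost 5), row3→col1 (cost 1)
total = 2 + 4 + 5 + 1 = 12

Minimum assignment cost: 12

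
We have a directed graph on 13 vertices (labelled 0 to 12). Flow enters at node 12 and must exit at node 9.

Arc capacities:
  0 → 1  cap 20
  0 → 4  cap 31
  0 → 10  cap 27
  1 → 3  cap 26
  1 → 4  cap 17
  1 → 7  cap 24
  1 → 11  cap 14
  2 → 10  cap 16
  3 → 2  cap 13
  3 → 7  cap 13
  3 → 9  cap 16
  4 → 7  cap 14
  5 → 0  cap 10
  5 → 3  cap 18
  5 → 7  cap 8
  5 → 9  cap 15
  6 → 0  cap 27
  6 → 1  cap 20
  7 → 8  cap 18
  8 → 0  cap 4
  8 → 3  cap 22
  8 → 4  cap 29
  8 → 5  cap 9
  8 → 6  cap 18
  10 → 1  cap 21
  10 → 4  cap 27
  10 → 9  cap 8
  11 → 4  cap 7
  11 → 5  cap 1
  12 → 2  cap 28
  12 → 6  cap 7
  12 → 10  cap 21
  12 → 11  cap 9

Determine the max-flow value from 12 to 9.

augment #1: 12→10→9 bottleneck 8, total now 8
augment #2: 12→11→5→9 bottleneck 1, total now 9
augment #3: 12→6→1→3→9 bottleneck 7, total now 16
augment #4: 12→10→1→3→9 bottleneck 9, total now 25
augment #5: 12→10→1→7→8→5→9 bottleneck 4, total now 29
augment #6: 12→11→4→7→8→5→9 bottleneck 5, total now 34

Maximum flow value: 34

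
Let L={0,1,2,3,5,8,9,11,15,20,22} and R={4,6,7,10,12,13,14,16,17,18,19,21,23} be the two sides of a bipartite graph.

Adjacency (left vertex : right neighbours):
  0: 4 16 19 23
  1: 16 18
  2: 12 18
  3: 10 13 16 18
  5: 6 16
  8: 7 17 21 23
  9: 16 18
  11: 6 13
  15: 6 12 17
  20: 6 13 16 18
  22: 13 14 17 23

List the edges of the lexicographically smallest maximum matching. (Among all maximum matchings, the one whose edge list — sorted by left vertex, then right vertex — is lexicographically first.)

Lex-smallest maximum matching: {(0,4), (1,16), (2,12), (3,10), (5,6), (8,7), (9,18), (11,13), (15,17), (22,14)}

|M| = 10 (so the lex-smallest maximum matching has 10 edges)
process left vertices in ascending order; for each, take the smallest-labelled available neighbour that still permits 10 edges overall, or leave it unmatched if none does
lex-smallest matching: {0-4, 1-16, 2-12, 3-10, 5-6, 8-7, 9-18, 11-13, 15-17, 22-14}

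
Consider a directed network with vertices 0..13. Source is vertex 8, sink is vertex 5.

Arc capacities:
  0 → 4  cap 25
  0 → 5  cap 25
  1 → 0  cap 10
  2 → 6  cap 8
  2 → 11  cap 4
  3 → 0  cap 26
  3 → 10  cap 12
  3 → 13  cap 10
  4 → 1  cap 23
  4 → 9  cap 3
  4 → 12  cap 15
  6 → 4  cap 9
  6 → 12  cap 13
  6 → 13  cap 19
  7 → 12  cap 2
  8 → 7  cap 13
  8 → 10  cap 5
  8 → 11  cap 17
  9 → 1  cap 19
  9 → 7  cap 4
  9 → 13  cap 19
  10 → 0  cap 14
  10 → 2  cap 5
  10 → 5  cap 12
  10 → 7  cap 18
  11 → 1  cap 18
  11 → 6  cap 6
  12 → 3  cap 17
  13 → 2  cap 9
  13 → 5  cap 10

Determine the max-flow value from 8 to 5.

Maximum flow value: 23

augment #1: 8→10→5 bottleneck 5, total now 5
augment #2: 8→11→1→0→5 bottleneck 10, total now 15
augment #3: 8→11→6→13→5 bottleneck 6, total now 21
augment #4: 8→7→12→3→0→5 bottleneck 2, total now 23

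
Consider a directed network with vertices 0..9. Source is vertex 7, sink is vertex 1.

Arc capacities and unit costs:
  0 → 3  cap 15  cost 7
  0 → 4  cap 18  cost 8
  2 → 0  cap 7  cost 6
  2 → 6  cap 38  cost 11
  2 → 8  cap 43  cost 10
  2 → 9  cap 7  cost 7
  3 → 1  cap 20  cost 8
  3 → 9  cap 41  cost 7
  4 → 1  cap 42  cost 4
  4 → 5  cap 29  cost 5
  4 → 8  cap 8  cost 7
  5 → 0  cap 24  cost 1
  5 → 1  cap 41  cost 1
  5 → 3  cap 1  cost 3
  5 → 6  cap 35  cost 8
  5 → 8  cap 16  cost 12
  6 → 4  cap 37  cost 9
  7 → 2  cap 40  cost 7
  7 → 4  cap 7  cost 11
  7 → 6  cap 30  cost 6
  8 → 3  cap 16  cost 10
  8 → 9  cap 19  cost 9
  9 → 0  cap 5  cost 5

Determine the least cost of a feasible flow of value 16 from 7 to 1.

shortest-cost path #1: 7→4→1 push 7 @ unit cost 15 (adds 105)
shortest-cost path #2: 7→6→4→1 push 9 @ unit cost 19 (adds 171)
total cost = 276

Minimum cost for 16 units: 276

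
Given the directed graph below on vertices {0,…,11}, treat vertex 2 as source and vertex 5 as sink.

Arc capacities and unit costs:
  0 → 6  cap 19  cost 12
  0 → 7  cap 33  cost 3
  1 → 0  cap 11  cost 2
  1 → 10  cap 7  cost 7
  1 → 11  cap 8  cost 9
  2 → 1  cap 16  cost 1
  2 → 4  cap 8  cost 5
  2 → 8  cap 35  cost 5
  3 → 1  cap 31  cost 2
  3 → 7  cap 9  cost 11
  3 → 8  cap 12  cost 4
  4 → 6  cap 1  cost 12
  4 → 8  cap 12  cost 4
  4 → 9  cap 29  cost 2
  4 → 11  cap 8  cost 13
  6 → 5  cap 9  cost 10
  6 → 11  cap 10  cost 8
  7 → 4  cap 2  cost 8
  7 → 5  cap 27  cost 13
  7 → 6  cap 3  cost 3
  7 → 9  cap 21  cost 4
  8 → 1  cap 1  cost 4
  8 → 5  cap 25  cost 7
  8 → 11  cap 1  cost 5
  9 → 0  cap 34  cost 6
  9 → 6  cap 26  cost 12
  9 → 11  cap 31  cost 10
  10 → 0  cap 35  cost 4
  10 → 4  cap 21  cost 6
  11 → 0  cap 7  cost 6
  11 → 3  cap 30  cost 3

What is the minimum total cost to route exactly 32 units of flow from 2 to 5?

Minimum cost for 32 units: 433

shortest-cost path #1: 2→8→5 push 25 @ unit cost 12 (adds 300)
shortest-cost path #2: 2→1→0→7→5 push 7 @ unit cost 19 (adds 133)
total cost = 433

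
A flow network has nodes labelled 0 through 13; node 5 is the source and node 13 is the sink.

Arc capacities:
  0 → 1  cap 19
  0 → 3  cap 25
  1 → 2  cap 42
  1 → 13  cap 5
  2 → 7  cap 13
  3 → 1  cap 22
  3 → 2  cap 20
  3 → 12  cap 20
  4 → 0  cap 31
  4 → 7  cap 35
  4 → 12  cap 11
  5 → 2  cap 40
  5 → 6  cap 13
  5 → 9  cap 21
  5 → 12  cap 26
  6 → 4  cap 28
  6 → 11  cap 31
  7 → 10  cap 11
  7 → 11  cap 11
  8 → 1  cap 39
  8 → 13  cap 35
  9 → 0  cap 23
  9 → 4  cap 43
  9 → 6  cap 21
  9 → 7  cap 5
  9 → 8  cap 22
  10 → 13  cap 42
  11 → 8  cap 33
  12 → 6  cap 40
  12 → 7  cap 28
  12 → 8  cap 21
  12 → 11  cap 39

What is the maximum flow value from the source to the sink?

augment #1: 5→9→8→13 bottleneck 21, total now 21
augment #2: 5→12→8→13 bottleneck 14, total now 35
augment #3: 5→2→7→10→13 bottleneck 11, total now 46
augment #4: 5→12→8→1→13 bottleneck 5, total now 51

Maximum flow value: 51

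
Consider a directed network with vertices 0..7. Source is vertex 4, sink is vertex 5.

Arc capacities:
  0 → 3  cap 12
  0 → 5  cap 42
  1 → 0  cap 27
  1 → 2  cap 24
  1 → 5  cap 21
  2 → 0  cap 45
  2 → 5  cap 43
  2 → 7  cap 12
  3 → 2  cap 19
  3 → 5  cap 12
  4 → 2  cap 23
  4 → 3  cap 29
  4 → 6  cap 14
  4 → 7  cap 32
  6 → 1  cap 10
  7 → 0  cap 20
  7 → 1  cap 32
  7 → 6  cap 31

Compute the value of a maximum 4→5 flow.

Maximum flow value: 94

augment #1: 4→2→5 bottleneck 23, total now 23
augment #2: 4→3→5 bottleneck 12, total now 35
augment #3: 4→3→2→5 bottleneck 17, total now 52
augment #4: 4→6→1→5 bottleneck 10, total now 62
augment #5: 4→7→0→5 bottleneck 20, total now 82
augment #6: 4→7→1→5 bottleneck 11, total now 93
augment #7: 4→7→1→0→5 bottleneck 1, total now 94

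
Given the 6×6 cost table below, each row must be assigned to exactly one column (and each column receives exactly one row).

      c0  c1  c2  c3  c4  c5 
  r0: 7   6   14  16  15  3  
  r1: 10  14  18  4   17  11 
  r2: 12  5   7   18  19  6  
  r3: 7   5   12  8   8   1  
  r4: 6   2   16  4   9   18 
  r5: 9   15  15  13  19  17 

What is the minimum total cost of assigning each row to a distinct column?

Minimum assignment cost: 33

optimal assignment: row0→col5 (cost 3), row1→col3 (cost 4), row2→col2 (cost 7), row3→col4 (cost 8), row4→col1 (cost 2), row5→col0 (cost 9)
total = 3 + 4 + 7 + 8 + 2 + 9 = 33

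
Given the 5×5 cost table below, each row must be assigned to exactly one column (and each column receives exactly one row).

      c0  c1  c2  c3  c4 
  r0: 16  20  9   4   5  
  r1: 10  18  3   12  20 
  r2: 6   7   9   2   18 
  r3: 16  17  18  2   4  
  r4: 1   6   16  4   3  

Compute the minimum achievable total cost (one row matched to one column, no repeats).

Minimum assignment cost: 18

optimal assignment: row0→col4 (cost 5), row1→col2 (cost 3), row2→col1 (cost 7), row3→col3 (cost 2), row4→col0 (cost 1)
total = 5 + 3 + 7 + 2 + 1 = 18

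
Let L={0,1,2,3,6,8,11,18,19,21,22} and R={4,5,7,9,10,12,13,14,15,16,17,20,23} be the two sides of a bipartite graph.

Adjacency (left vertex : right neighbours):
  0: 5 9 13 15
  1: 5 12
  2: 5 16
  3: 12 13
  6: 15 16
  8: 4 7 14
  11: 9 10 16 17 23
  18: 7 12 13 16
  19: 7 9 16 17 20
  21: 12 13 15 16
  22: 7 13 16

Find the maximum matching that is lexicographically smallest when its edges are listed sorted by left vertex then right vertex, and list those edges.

Lex-smallest maximum matching: {(0,9), (1,5), (2,16), (3,12), (6,15), (8,4), (11,10), (18,7), (19,17), (21,13)}

|M| = 10 (so the lex-smallest maximum matching has 10 edges)
process left vertices in ascending order; for each, take the smallest-labelled available neighbour that still permits 10 edges overall, or leave it unmatched if none does
lex-smallest matching: {0-9, 1-5, 2-16, 3-12, 6-15, 8-4, 11-10, 18-7, 19-17, 21-13}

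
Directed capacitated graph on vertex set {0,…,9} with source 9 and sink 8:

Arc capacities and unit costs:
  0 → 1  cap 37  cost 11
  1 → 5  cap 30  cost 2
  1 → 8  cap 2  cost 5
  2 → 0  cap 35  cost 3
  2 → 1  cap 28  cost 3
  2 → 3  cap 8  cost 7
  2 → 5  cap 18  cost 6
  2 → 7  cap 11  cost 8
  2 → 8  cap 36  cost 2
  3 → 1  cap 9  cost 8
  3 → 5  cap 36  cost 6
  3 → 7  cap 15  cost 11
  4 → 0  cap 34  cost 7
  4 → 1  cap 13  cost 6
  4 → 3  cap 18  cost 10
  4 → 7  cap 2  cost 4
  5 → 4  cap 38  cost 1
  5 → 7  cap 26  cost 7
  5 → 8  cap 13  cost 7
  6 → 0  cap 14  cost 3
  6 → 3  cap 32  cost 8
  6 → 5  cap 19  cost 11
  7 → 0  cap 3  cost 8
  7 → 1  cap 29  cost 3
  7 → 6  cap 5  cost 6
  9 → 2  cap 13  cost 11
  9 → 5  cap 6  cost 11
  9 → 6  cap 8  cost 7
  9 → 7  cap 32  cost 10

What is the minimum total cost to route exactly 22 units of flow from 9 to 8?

Minimum cost for 22 units: 335

shortest-cost path #1: 9→2→8 push 13 @ unit cost 13 (adds 169)
shortest-cost path #2: 9→5→8 push 6 @ unit cost 18 (adds 108)
shortest-cost path #3: 9→7→1→8 push 2 @ unit cost 18 (adds 36)
shortest-cost path #4: 9→7→1→5→8 push 1 @ unit cost 22 (adds 22)
total cost = 335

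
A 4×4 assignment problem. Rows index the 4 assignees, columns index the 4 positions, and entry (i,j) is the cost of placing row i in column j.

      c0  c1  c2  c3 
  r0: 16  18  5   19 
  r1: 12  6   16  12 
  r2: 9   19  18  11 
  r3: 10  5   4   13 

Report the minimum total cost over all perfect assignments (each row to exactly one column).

optimal assignment: row0→col2 (cost 5), row1→col3 (cost 12), row2→col0 (cost 9), row3→col1 (cost 5)
total = 5 + 12 + 9 + 5 = 31

Minimum assignment cost: 31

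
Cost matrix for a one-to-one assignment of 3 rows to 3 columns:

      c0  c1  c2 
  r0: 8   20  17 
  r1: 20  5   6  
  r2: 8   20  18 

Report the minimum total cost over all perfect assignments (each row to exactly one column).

optimal assignment: row0→col2 (cost 17), row1→col1 (cost 5), row2→col0 (cost 8)
total = 17 + 5 + 8 = 30

Minimum assignment cost: 30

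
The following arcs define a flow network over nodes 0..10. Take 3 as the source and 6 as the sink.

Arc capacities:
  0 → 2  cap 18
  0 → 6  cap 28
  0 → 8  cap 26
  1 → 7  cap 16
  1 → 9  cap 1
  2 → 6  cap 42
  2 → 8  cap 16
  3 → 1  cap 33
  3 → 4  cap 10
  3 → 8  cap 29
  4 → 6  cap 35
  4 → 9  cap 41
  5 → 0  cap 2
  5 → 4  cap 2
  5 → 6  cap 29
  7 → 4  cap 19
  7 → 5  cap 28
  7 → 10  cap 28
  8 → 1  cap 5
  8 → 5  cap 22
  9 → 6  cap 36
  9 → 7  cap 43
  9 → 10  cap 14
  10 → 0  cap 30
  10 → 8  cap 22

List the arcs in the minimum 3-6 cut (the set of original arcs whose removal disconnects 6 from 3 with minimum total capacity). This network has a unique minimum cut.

augment #1: 3→4→6 push 10
augment #2: 3→1→9→6 push 1
augment #3: 3→8→5→6 push 22
augment #4: 3→1→7→4→6 push 16
max flow = 49; residual-reachable set from 3 gives S-side
cut edges (S→T): {(1,7), (1,9), (3,4), (8,5)} total cap 49

Min-cut arcs: {(1,7), (1,9), (3,4), (8,5)} (total capacity 49)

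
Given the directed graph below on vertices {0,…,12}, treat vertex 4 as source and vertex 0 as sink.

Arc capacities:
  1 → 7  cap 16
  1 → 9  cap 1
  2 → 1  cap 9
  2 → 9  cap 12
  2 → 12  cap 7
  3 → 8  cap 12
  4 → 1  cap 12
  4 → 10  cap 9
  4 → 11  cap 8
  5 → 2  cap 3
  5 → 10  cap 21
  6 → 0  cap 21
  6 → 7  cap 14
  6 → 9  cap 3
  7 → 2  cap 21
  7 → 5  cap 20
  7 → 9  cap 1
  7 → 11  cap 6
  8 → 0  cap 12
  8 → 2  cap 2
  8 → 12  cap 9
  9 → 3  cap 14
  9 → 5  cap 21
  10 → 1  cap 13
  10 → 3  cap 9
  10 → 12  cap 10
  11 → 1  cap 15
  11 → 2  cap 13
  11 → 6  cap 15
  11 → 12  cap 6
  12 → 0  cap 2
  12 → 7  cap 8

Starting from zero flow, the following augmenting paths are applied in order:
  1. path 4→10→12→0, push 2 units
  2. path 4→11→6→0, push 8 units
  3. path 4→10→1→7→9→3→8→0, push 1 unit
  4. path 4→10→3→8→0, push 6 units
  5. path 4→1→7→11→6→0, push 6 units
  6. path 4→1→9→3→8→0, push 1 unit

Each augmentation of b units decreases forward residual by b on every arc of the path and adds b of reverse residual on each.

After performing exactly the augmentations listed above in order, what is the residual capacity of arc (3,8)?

after path 1 (4→10→12→0, push 2): res(3,8)=12
after path 2 (4→11→6→0, push 8): res(3,8)=12
after path 3 (4→10→1→7→9→3→8→0, push 1): res(3,8)=11
after path 4 (4→10→3→8→0, push 6): res(3,8)=5
after path 5 (4→1→7→11→6→0, push 6): res(3,8)=5
after path 6 (4→1→9→3→8→0, push 1): res(3,8)=4

Residual capacity of (3,8): 4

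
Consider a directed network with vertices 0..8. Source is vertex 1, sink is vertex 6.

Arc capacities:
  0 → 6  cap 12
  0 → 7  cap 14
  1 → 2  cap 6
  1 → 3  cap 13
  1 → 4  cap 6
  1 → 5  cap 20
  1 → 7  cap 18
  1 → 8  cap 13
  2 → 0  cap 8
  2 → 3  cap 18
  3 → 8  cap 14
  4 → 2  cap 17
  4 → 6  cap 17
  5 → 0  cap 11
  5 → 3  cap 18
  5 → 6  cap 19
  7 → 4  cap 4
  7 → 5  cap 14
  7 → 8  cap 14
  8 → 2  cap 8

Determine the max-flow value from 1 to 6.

augment #1: 1→4→6 bottleneck 6, total now 6
augment #2: 1→5→6 bottleneck 19, total now 25
augment #3: 1→2→0→6 bottleneck 6, total now 31
augment #4: 1→5→0→6 bottleneck 1, total now 32
augment #5: 1→7→4→6 bottleneck 4, total now 36
augment #6: 1→7→5→0→6 bottleneck 5, total now 41

Maximum flow value: 41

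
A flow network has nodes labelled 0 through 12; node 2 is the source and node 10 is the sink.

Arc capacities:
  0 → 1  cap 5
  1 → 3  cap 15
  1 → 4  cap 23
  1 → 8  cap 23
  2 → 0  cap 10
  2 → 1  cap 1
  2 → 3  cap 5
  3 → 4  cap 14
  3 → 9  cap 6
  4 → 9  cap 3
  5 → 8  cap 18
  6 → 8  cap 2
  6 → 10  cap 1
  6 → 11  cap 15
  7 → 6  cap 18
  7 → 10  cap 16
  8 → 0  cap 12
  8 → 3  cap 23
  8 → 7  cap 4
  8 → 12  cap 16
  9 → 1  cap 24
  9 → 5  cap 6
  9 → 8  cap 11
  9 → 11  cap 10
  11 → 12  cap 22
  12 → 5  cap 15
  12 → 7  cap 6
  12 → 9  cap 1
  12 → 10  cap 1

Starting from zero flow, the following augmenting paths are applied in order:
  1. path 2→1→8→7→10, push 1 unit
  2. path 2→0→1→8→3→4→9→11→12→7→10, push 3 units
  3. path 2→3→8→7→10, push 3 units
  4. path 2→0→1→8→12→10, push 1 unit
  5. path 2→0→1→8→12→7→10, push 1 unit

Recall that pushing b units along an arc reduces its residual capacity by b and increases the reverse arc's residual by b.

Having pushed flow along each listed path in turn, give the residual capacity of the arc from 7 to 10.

Residual capacity of (7,10): 8

after path 1 (2→1→8→7→10, push 1): res(7,10)=15
after path 2 (2→0→1→8→3→4→9→11→12→7→10, push 3): res(7,10)=12
after path 3 (2→3→8→7→10, push 3): res(7,10)=9
after path 4 (2→0→1→8→12→10, push 1): res(7,10)=9
after path 5 (2→0→1→8→12→7→10, push 1): res(7,10)=8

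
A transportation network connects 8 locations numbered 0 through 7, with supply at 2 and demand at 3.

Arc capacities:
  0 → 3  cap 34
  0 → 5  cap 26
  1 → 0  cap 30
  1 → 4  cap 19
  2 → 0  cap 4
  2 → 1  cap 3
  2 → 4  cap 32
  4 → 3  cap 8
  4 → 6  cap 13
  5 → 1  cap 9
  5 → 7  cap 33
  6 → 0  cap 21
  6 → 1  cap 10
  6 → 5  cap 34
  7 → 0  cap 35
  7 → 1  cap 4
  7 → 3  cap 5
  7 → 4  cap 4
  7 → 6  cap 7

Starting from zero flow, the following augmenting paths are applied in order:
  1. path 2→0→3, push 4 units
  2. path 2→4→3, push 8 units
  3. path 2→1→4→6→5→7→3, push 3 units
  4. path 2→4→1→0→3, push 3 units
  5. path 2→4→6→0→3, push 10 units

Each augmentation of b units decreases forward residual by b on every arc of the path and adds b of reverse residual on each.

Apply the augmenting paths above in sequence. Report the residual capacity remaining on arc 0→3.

Residual capacity of (0,3): 17

after path 1 (2→0→3, push 4): res(0,3)=30
after path 2 (2→4→3, push 8): res(0,3)=30
after path 3 (2→1→4→6→5→7→3, push 3): res(0,3)=30
after path 4 (2→4→1→0→3, push 3): res(0,3)=27
after path 5 (2→4→6→0→3, push 10): res(0,3)=17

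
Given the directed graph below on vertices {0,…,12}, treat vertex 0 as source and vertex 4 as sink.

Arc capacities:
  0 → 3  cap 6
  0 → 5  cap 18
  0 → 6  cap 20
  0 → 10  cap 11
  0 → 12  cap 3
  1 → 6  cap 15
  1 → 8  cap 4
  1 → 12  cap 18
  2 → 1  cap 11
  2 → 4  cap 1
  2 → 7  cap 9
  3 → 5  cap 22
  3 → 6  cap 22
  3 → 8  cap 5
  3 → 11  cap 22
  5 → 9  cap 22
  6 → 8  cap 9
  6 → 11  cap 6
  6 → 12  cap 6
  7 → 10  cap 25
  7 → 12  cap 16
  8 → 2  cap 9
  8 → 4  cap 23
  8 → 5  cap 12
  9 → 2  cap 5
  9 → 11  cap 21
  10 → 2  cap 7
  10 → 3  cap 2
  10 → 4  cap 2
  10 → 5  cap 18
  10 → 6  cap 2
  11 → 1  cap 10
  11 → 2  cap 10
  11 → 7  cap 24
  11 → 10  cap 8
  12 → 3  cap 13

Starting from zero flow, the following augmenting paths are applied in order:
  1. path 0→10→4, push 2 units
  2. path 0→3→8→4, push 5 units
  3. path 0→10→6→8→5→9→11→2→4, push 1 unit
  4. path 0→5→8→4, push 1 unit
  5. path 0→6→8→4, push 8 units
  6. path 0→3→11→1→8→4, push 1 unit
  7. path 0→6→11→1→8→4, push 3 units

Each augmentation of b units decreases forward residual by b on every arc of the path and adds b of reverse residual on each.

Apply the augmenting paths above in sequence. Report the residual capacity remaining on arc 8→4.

Residual capacity of (8,4): 5

after path 1 (0→10→4, push 2): res(8,4)=23
after path 2 (0→3→8→4, push 5): res(8,4)=18
after path 3 (0→10→6→8→5→9→11→2→4, push 1): res(8,4)=18
after path 4 (0→5→8→4, push 1): res(8,4)=17
after path 5 (0→6→8→4, push 8): res(8,4)=9
after path 6 (0→3→11→1→8→4, push 1): res(8,4)=8
after path 7 (0→6→11→1→8→4, push 3): res(8,4)=5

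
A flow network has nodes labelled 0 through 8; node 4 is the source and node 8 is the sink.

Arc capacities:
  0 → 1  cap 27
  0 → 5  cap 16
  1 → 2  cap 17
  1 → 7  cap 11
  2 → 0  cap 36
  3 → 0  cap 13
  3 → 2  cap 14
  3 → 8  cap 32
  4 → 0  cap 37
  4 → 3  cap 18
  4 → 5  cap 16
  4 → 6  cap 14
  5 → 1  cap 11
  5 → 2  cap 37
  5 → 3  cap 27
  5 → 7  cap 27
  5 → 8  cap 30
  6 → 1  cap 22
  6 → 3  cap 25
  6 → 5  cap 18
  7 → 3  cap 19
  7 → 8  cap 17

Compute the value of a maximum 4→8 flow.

Maximum flow value: 75

augment #1: 4→3→8 bottleneck 18, total now 18
augment #2: 4→5→8 bottleneck 16, total now 34
augment #3: 4→0→5→8 bottleneck 14, total now 48
augment #4: 4→6→3→8 bottleneck 14, total now 62
augment #5: 4→0→1→7→8 bottleneck 11, total now 73
augment #6: 4→0→5→7→8 bottleneck 2, total now 75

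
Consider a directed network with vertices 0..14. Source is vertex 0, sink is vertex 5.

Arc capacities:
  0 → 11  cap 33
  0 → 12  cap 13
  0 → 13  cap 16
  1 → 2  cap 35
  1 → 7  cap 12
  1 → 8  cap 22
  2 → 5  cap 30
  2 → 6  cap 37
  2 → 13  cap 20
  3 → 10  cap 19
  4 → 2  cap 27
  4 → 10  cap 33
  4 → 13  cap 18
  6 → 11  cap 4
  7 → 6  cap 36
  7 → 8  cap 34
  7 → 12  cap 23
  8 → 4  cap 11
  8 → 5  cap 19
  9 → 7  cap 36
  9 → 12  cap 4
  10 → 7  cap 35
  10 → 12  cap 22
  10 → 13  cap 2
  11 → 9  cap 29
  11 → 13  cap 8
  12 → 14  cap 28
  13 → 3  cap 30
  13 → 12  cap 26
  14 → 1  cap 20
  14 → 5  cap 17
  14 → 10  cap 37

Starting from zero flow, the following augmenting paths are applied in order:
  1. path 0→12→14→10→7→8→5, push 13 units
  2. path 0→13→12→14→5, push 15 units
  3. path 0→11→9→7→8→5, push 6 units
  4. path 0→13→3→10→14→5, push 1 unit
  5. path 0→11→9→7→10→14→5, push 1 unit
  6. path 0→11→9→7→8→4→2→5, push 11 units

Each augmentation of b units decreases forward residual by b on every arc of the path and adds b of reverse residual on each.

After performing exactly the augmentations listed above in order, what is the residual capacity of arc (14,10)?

Residual capacity of (14,10): 26

after path 1 (0→12→14→10→7→8→5, push 13): res(14,10)=24
after path 2 (0→13→12→14→5, push 15): res(14,10)=24
after path 3 (0→11→9→7→8→5, push 6): res(14,10)=24
after path 4 (0→13→3→10→14→5, push 1): res(14,10)=25
after path 5 (0→11→9→7→10→14→5, push 1): res(14,10)=26
after path 6 (0→11→9→7→8→4→2→5, push 11): res(14,10)=26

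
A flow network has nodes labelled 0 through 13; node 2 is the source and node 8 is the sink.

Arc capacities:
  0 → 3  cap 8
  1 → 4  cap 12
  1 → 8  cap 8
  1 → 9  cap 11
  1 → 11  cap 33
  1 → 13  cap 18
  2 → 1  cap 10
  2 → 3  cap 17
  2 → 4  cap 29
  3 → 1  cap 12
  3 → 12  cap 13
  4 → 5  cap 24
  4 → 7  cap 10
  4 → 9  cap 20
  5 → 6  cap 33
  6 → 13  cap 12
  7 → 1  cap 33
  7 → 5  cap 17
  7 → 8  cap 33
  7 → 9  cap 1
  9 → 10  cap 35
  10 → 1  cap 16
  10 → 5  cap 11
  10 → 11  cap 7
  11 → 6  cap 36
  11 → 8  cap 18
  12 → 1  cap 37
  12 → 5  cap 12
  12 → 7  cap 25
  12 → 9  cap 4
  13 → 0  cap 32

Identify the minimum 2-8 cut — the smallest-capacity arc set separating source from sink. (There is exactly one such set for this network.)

augment #1: 2→1→8 push 8
augment #2: 2→1→11→8 push 2
augment #3: 2→4→7→8 push 10
augment #4: 2→3→1→11→8 push 12
augment #5: 2→3→12→7→8 push 5
augment #6: 2→4→9→10→11→8 push 4
augment #7: 2→4→9→10→1→3→12→7→8 push 8
max flow = 49; residual-reachable set from 2 gives S-side
cut edges (S→T): {(1,8), (3,12), (4,7), (11,8)} total cap 49

Min-cut arcs: {(1,8), (3,12), (4,7), (11,8)} (total capacity 49)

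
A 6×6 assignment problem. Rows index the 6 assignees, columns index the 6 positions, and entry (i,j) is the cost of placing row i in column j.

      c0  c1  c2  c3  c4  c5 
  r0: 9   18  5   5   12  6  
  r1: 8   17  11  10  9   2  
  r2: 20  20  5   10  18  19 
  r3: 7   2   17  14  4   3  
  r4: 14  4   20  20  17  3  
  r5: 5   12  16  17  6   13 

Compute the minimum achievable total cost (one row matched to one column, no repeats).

optimal assignment: row0→col3 (cost 5), row1→col5 (cost 2), row2→col2 (cost 5), row3→col4 (cost 4), row4→col1 (cost 4), row5→col0 (cost 5)
total = 5 + 2 + 5 + 4 + 4 + 5 = 25

Minimum assignment cost: 25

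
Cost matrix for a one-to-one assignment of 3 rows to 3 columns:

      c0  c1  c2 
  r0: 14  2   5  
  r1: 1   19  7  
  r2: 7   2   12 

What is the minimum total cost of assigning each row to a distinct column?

optimal assignment: row0→col2 (cost 5), row1→col0 (cost 1), row2→col1 (cost 2)
total = 5 + 1 + 2 = 8

Minimum assignment cost: 8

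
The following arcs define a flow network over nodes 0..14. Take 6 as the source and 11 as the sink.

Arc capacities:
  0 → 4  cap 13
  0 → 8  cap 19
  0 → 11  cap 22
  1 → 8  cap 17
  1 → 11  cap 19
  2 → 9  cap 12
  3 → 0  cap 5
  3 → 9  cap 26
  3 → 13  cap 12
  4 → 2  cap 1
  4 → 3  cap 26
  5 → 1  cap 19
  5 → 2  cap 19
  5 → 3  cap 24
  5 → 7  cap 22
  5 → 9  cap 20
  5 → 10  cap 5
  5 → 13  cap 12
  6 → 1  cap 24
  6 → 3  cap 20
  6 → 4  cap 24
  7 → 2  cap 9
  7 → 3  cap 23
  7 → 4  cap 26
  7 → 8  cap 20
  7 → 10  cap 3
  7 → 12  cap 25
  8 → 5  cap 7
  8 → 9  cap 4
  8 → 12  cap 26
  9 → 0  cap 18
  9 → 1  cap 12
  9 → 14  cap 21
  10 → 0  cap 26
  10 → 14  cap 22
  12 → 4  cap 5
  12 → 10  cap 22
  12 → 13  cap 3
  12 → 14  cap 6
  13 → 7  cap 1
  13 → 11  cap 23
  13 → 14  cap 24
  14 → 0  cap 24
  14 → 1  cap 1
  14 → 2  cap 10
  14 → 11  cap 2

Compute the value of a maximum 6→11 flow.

augment #1: 6→1→11 bottleneck 19, total now 19
augment #2: 6→3→0→11 bottleneck 5, total now 24
augment #3: 6→3→13→11 bottleneck 12, total now 36
augment #4: 6→3→9→0→11 bottleneck 3, total now 39
augment #5: 6→1→8→5→13→11 bottleneck 5, total now 44
augment #6: 6→4→2→9→0→11 bottleneck 1, total now 45
augment #7: 6→4→3→9→0→11 bottleneck 13, total now 58
augment #8: 6→4→3→9→14→11 bottleneck 2, total now 60
augment #9: 6→4→3→9→0→8→5→13→11 bottleneck 1, total now 61
augment #10: 6→4→3→9→1→8→5→13→11 bottleneck 1, total now 62
augment #11: 6→4→3→9→1→8→12→13→11 bottleneck 3, total now 65

Maximum flow value: 65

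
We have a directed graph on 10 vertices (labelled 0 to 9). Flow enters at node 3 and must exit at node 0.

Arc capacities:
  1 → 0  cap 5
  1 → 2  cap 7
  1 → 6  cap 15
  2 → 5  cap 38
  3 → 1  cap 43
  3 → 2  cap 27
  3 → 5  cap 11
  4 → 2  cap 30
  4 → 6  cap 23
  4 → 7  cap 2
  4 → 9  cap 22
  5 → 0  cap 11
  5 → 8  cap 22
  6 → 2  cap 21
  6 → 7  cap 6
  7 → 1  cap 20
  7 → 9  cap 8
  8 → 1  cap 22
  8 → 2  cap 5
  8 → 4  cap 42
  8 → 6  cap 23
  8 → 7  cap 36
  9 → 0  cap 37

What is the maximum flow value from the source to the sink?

Maximum flow value: 44

augment #1: 3→1→0 bottleneck 5, total now 5
augment #2: 3→5→0 bottleneck 11, total now 16
augment #3: 3→1→6→7→9→0 bottleneck 6, total now 22
augment #4: 3→2→5→8→4→9→0 bottleneck 22, total now 44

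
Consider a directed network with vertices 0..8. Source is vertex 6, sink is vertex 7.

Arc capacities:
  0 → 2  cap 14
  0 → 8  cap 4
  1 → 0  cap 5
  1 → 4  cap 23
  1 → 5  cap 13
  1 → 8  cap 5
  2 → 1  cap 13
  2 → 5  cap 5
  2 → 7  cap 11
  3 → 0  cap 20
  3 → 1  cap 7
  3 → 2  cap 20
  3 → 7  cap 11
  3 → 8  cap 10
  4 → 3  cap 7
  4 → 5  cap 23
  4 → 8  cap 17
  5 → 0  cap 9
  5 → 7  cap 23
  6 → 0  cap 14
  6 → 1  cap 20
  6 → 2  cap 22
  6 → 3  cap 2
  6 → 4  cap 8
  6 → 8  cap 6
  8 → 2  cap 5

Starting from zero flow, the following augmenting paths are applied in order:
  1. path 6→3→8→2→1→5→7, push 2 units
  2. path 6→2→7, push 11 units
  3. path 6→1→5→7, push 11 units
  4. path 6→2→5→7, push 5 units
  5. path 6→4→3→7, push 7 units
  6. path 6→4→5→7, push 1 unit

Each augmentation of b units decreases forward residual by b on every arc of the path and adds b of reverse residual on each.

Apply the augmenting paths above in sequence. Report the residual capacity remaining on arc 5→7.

Residual capacity of (5,7): 4

after path 1 (6→3→8→2→1→5→7, push 2): res(5,7)=21
after path 2 (6→2→7, push 11): res(5,7)=21
after path 3 (6→1→5→7, push 11): res(5,7)=10
after path 4 (6→2→5→7, push 5): res(5,7)=5
after path 5 (6→4→3→7, push 7): res(5,7)=5
after path 6 (6→4→5→7, push 1): res(5,7)=4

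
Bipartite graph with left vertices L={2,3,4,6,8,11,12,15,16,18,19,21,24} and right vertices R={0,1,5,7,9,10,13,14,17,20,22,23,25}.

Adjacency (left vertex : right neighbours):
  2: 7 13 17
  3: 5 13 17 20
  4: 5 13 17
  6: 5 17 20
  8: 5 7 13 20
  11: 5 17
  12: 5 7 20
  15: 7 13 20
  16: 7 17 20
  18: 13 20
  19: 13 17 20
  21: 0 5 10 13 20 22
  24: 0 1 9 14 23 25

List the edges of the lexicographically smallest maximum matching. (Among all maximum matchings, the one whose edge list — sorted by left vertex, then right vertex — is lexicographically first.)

Lex-smallest maximum matching: {(2,7), (3,5), (4,13), (6,17), (8,20), (21,0), (24,1)}

|M| = 7 (so the lex-smallest maximum matching has 7 edges)
process left vertices in ascending order; for each, take the smallest-labelled available neighbour that still permits 7 edges overall, or leave it unmatched if none does
lex-smallest matching: {2-7, 3-5, 4-13, 6-17, 8-20, 21-0, 24-1}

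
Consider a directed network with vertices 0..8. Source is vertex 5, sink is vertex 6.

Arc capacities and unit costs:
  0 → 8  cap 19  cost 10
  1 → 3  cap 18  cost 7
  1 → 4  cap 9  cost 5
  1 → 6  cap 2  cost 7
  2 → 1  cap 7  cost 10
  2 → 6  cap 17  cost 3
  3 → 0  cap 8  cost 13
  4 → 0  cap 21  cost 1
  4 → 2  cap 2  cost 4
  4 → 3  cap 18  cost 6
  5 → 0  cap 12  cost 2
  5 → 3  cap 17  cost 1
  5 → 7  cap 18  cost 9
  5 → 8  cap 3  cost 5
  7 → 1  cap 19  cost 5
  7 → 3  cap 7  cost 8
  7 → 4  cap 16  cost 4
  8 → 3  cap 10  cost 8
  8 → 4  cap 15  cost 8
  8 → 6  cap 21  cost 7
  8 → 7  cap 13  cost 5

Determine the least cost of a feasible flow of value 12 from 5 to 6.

shortest-cost path #1: 5→8→6 push 3 @ unit cost 12 (adds 36)
shortest-cost path #2: 5→0→8→6 push 9 @ unit cost 19 (adds 171)
total cost = 207

Minimum cost for 12 units: 207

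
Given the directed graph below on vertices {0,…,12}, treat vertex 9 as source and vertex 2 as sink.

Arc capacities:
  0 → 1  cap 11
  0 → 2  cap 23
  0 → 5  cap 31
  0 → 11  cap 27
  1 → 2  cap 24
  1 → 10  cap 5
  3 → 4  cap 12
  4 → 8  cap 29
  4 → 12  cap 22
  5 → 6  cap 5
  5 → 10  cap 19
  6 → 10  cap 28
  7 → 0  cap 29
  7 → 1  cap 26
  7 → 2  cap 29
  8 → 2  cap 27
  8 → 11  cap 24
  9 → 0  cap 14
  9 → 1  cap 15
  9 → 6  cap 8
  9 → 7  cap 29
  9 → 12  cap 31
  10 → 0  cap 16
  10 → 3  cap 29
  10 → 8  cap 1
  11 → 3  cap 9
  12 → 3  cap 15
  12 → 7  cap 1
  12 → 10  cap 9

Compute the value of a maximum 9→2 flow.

augment #1: 9→0→2 bottleneck 14, total now 14
augment #2: 9→1→2 bottleneck 15, total now 29
augment #3: 9→7→2 bottleneck 29, total now 58
augment #4: 9→6→10→0→2 bottleneck 8, total now 66
augment #5: 9→12→7→0→2 bottleneck 1, total now 67
augment #6: 9→12→10→8→2 bottleneck 1, total now 68
augment #7: 9→12→3→4→8→2 bottleneck 12, total now 80
augment #8: 9→12→10→0→1→2 bottleneck 8, total now 88

Maximum flow value: 88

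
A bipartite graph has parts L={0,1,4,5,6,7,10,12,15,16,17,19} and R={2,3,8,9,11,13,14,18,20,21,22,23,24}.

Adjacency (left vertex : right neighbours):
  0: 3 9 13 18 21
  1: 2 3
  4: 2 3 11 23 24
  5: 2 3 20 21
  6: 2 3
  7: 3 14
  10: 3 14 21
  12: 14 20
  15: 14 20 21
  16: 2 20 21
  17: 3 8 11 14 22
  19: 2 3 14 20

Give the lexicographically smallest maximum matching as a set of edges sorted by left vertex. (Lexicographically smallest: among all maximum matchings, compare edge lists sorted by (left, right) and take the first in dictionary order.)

|M| = 8 (so the lex-smallest maximum matching has 8 edges)
process left vertices in ascending order; for each, take the smallest-labelled available neighbour that still permits 8 edges overall, or leave it unmatched if none does
lex-smallest matching: {0-9, 1-2, 4-11, 5-3, 7-14, 10-21, 12-20, 17-8}

Lex-smallest maximum matching: {(0,9), (1,2), (4,11), (5,3), (7,14), (10,21), (12,20), (17,8)}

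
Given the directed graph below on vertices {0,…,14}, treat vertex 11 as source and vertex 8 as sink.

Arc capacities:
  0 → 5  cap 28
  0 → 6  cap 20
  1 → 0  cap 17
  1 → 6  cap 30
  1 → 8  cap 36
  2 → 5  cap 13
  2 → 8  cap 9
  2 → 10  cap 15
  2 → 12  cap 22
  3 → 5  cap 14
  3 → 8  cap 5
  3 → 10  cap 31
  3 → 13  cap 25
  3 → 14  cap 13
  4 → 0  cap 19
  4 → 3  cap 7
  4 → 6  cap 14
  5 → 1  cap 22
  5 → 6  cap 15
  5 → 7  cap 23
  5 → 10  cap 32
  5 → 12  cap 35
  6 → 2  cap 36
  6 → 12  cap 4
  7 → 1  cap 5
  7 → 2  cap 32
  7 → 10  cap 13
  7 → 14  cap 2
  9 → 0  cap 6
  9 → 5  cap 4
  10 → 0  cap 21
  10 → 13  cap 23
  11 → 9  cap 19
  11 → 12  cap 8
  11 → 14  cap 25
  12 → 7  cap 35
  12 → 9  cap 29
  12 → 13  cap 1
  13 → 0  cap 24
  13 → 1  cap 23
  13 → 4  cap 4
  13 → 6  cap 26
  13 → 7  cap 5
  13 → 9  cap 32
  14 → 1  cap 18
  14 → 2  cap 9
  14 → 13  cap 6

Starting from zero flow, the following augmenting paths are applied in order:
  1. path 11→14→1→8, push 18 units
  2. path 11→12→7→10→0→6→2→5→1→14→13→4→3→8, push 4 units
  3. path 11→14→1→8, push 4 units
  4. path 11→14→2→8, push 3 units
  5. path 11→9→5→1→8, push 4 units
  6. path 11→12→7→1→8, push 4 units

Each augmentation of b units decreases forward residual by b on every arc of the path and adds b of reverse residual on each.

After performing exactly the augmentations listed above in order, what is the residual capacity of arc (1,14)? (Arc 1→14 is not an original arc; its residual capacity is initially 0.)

after path 1 (11→14→1→8, push 18): res(1,14)=18
after path 2 (11→12→7→10→0→6→2→5→1→14→13→4→3→8, push 4): res(1,14)=14
after path 3 (11→14→1→8, push 4): res(1,14)=18
after path 4 (11→14→2→8, push 3): res(1,14)=18
after path 5 (11→9→5→1→8, push 4): res(1,14)=18
after path 6 (11→12→7→1→8, push 4): res(1,14)=18

Residual capacity of (1,14): 18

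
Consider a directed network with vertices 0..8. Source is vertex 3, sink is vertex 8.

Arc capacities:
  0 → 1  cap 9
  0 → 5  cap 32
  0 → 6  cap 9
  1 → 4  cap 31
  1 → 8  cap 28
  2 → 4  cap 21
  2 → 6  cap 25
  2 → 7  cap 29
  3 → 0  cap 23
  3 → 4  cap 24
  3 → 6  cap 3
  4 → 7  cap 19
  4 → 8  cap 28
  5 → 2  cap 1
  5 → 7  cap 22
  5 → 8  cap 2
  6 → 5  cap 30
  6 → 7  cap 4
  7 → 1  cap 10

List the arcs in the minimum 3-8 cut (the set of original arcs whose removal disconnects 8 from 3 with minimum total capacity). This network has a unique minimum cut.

Min-cut arcs: {(0,1), (3,4), (5,2), (5,8), (7,1)} (total capacity 46)

augment #1: 3→4→8 push 24
augment #2: 3→0→1→8 push 9
augment #3: 3→0→5→8 push 2
augment #4: 3→6→7→1→8 push 3
augment #5: 3→0→5→2→4→8 push 1
augment #6: 3→0→5→7→1→8 push 7
max flow = 46; residual-reachable set from 3 gives S-side
cut edges (S→T): {(0,1), (3,4), (5,2), (5,8), (7,1)} total cap 46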